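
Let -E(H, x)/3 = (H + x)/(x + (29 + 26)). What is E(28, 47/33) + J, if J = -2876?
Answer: -5358025/1862 ≈ -2877.6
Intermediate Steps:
E(H, x) = -3*(H + x)/(55 + x) (E(H, x) = -3*(H + x)/(x + (29 + 26)) = -3*(H + x)/(x + 55) = -3*(H + x)/(55 + x))
E(28, 47/33) + J = 3*(-1*28 - 47/33)/(55 + 47/33) - 2876 = 3*(-28 - 47/33)/(55 + 47*(1/33)) - 2876 = 3*(-28 - 1*47/33)/(55 + 47/33) - 2876 = 3*(-28 - 47/33)/(1862/33) - 2876 = 3*(33/1862)*(-971/33) - 2876 = -2913/1862 - 2876 = -5358025/1862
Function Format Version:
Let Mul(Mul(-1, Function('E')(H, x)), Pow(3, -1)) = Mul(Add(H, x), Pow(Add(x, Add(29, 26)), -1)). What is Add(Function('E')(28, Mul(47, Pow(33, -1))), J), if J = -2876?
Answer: Rational(-5358025, 1862) ≈ -2877.6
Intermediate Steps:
Function('E')(H, x) = Mul(-3, Pow(Add(55, x), -1), Add(H, x)) (Function('E')(H, x) = Mul(-3, Mul(Add(H, x), Pow(Add(x, Add(29, 26)), -1))) = Mul(-3, Mul(Add(H, x), Pow(Add(x, 55), -1))) = Mul(-3, Mul(Add(H, x), Pow(Add(55, x), -1))) = Mul(-3, Mul(Pow(Add(55, x), -1), Add(H, x))) = Mul(-3, Pow(Add(55, x), -1), Add(H, x)))
Add(Function('E')(28, Mul(47, Pow(33, -1))), J) = Add(Mul(3, Pow(Add(55, Mul(47, Pow(33, -1))), -1), Add(Mul(-1, 28), Mul(-1, Mul(47, Pow(33, -1))))), -2876) = Add(Mul(3, Pow(Add(55, Mul(47, Rational(1, 33))), -1), Add(-28, Mul(-1, Mul(47, Rational(1, 33))))), -2876) = Add(Mul(3, Pow(Add(55, Rational(47, 33)), -1), Add(-28, Mul(-1, Rational(47, 33)))), -2876) = Add(Mul(3, Pow(Rational(1862, 33), -1), Add(-28, Rational(-47, 33))), -2876) = Add(Mul(3, Rational(33, 1862), Rational(-971, 33)), -2876) = Add(Rational(-2913, 1862), -2876) = Rational(-5358025, 1862)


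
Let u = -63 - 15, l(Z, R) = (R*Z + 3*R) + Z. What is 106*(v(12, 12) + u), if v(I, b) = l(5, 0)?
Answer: -7738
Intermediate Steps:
l(Z, R) = Z + 3*R + R*Z (l(Z, R) = (3*R + R*Z) + Z = Z + 3*R + R*Z)
v(I, b) = 5 (v(I, b) = 5 + 3*0 + 0*5 = 5 + 0 + 0 = 5)
u = -78
106*(v(12, 12) + u) = 106*(5 - 78) = 106*(-73) = -7738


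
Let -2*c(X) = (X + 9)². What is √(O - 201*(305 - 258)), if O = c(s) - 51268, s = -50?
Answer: 3*I*√27358/2 ≈ 248.1*I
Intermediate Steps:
c(X) = -(9 + X)²/2 (c(X) = -(X + 9)²/2 = -(9 + X)²/2)
O = -104217/2 (O = -(9 - 50)²/2 - 51268 = -½*(-41)² - 51268 = -½*1681 - 51268 = -1681/2 - 51268 = -104217/2 ≈ -52109.)
√(O - 201*(305 - 258)) = √(-104217/2 - 201*(305 - 258)) = √(-104217/2 - 201*47) = √(-104217/2 - 9447) = √(-123111/2) = 3*I*√27358/2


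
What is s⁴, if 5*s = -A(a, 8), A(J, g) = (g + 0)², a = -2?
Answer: 16777216/625 ≈ 26844.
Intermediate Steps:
A(J, g) = g²
s = -64/5 (s = (-1*8²)/5 = (-1*64)/5 = (⅕)*(-64) = -64/5 ≈ -12.800)
s⁴ = (-64/5)⁴ = 16777216/625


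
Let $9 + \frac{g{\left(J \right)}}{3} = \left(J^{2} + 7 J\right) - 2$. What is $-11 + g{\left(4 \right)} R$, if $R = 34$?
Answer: $3355$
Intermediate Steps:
$g{\left(J \right)} = -33 + 3 J^{2} + 21 J$ ($g{\left(J \right)} = -27 + 3 \left(\left(J^{2} + 7 J\right) - 2\right) = -27 + 3 \left(-2 + J^{2} + 7 J\right) = -27 + \left(-6 + 3 J^{2} + 21 J\right) = -33 + 3 J^{2} + 21 J$)
$-11 + g{\left(4 \right)} R = -11 + \left(-33 + 3 \cdot 4^{2} + 21 \cdot 4\right) 34 = -11 + \left(-33 + 3 \cdot 16 + 84\right) 34 = -11 + \left(-33 + 48 + 84\right) 34 = -11 + 99 \cdot 34 = -11 + 3366 = 3355$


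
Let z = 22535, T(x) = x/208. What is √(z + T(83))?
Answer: √60935719/52 ≈ 150.12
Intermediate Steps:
T(x) = x/208 (T(x) = x*(1/208) = x/208)
√(z + T(83)) = √(22535 + (1/208)*83) = √(22535 + 83/208) = √(4687363/208) = √60935719/52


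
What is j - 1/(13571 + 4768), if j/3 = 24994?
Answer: 1375094897/18339 ≈ 74982.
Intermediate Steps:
j = 74982 (j = 3*24994 = 74982)
j - 1/(13571 + 4768) = 74982 - 1/(13571 + 4768) = 74982 - 1/18339 = 1375094897/18339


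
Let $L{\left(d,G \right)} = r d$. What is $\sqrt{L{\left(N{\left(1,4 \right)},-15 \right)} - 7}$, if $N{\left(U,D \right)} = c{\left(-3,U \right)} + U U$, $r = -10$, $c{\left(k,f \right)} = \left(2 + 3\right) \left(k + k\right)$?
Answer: $\sqrt{283} \approx 16.823$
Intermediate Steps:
$c{\left(k,f \right)} = 10 k$ ($c{\left(k,f \right)} = 5 \cdot 2 k = 10 k$)
$N{\left(U,D \right)} = -30 + U^{2}$ ($N{\left(U,D \right)} = 10 \left(-3\right) + U U = -30 + U^{2}$)
$L{\left(d,G \right)} = - 10 d$
$\sqrt{L{\left(N{\left(1,4 \right)},-15 \right)} - 7} = \sqrt{- 10 \left(-30 + 1^{2}\right) - 7} = \sqrt{- 10 \left(-30 + 1\right) - 7} = \sqrt{\left(-10\right) \left(-29\right) - 7} = \sqrt{290 - 7} = \sqrt{283}$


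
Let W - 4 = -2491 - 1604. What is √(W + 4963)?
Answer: 2*√218 ≈ 29.530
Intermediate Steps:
W = -4091 (W = 4 + (-2491 - 1604) = 4 - 4095 = -4091)
√(W + 4963) = √(-4091 + 4963) = √872 = 2*√218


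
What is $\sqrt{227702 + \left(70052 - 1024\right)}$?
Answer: $3 \sqrt{32970} \approx 544.73$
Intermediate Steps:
$\sqrt{227702 + \left(70052 - 1024\right)} = \sqrt{227702 + 69028} = \sqrt{296730} = 3 \sqrt{32970}$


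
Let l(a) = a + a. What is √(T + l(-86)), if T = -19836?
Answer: 2*I*√5002 ≈ 141.45*I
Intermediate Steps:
l(a) = 2*a
√(T + l(-86)) = √(-19836 + 2*(-86)) = √(-19836 - 172) = √(-20008) = 2*I*√5002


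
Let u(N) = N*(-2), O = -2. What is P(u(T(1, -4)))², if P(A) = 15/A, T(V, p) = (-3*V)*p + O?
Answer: 9/16 ≈ 0.56250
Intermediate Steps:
T(V, p) = -2 - 3*V*p (T(V, p) = (-3*V)*p - 2 = -3*V*p - 2 = -2 - 3*V*p)
u(N) = -2*N
P(u(T(1, -4)))² = (15/((-2*(-2 - 3*1*(-4)))))² = (15/((-2*(-2 + 12))))² = (15/((-2*10)))² = (15/(-20))² = (15*(-1/20))² = (-¾)² = 9/16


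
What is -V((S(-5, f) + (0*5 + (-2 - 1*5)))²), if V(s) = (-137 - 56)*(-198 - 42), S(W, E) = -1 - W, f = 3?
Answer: -46320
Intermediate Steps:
V(s) = 46320 (V(s) = -193*(-240) = 46320)
-V((S(-5, f) + (0*5 + (-2 - 1*5)))²) = -1*46320 = -46320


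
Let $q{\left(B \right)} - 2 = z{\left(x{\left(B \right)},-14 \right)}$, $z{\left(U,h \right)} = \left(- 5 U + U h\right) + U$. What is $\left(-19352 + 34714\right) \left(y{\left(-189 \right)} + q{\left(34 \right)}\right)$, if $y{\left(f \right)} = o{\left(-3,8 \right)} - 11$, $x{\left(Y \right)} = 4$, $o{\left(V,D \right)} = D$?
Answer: $-1121426$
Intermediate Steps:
$z{\left(U,h \right)} = - 4 U + U h$
$q{\left(B \right)} = -70$ ($q{\left(B \right)} = 2 + 4 \left(-4 - 14\right) = 2 + 4 \left(-18\right) = 2 - 72 = -70$)
$y{\left(f \right)} = -3$ ($y{\left(f \right)} = 8 - 11 = -3$)
$\left(-19352 + 34714\right) \left(y{\left(-189 \right)} + q{\left(34 \right)}\right) = \left(-19352 + 34714\right) \left(-3 - 70\right) = 15362 \left(-73\right) = -1121426$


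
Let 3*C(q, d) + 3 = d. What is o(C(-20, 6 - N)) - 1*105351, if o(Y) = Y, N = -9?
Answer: -105347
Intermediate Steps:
C(q, d) = -1 + d/3
o(C(-20, 6 - N)) - 1*105351 = (-1 + (6 - 1*(-9))/3) - 1*105351 = (-1 + (6 + 9)/3) - 105351 = (-1 + (1/3)*15) - 105351 = (-1 + 5) - 105351 = 4 - 105351 = -105347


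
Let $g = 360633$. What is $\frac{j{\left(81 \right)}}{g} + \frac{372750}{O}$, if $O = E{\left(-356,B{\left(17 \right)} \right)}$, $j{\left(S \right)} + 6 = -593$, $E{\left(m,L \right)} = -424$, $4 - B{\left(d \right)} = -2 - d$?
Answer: $- \frac{67213102363}{76454196} \approx -879.13$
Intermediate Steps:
$B{\left(d \right)} = 6 + d$ ($B{\left(d \right)} = 4 - \left(-2 - d\right) = 4 + \left(2 + d\right) = 6 + d$)
$j{\left(S \right)} = -599$ ($j{\left(S \right)} = -6 - 593 = -599$)
$O = -424$
$\frac{j{\left(81 \right)}}{g} + \frac{372750}{O} = - \frac{599}{360633} + \frac{372750}{-424} = \left(-599\right) \frac{1}{360633} + 372750 \left(- \frac{1}{424}\right) = - \frac{599}{360633} - \frac{186375}{212} = - \frac{67213102363}{76454196}$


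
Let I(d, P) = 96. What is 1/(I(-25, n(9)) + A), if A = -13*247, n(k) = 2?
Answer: -1/3115 ≈ -0.00032103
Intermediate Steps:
A = -3211
1/(I(-25, n(9)) + A) = 1/(96 - 3211) = 1/(-3115) = -1/3115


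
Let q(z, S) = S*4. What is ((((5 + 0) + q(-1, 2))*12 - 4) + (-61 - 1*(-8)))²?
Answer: 9801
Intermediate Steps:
q(z, S) = 4*S
((((5 + 0) + q(-1, 2))*12 - 4) + (-61 - 1*(-8)))² = ((((5 + 0) + 4*2)*12 - 4) + (-61 - 1*(-8)))² = (((5 + 8)*12 - 4) + (-61 + 8))² = ((13*12 - 4) - 53)² = ((156 - 4) - 53)² = (152 - 53)² = 99² = 9801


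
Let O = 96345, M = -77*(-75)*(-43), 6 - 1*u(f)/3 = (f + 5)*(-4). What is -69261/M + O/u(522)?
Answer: 386732149/24998050 ≈ 15.470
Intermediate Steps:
u(f) = 78 + 12*f (u(f) = 18 - 3*(f + 5)*(-4) = 18 - 3*(5 + f)*(-4) = 18 - 3*(-20 - 4*f) = 18 + (60 + 12*f) = 78 + 12*f)
M = -248325 (M = 5775*(-43) = -248325)
-69261/M + O/u(522) = -69261/(-248325) + 96345/(78 + 12*522) = -69261*(-1/248325) + 96345/(78 + 6264) = 23087/82775 + 96345/6342 = 23087/82775 + 96345*(1/6342) = 23087/82775 + 32115/2114 = 386732149/24998050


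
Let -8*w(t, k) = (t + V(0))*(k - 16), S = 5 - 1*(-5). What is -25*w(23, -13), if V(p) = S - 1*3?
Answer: -10875/4 ≈ -2718.8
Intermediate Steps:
S = 10 (S = 5 + 5 = 10)
V(p) = 7 (V(p) = 10 - 1*3 = 10 - 3 = 7)
w(t, k) = -(-16 + k)*(7 + t)/8 (w(t, k) = -(t + 7)*(k - 16)/8 = -(7 + t)*(-16 + k)/8 = -(-16 + k)*(7 + t)/8)
-25*w(23, -13) = -25*(14 + 2*23 - 7/8*(-13) - 1/8*(-13)*23) = -25*(14 + 46 + 91/8 + 299/8) = -25*435/4 = -10875/4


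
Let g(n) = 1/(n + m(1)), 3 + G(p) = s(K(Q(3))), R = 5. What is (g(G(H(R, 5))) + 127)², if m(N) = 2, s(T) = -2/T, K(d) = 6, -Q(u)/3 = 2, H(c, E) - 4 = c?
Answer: 255025/16 ≈ 15939.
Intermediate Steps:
H(c, E) = 4 + c
Q(u) = -6 (Q(u) = -3*2 = -6)
G(p) = -10/3 (G(p) = -3 - 2/6 = -3 - 2*⅙ = -3 - ⅓ = -10/3)
g(n) = 1/(2 + n) (g(n) = 1/(n + 2) = 1/(2 + n))
(g(G(H(R, 5))) + 127)² = (1/(2 - 10/3) + 127)² = (1/(-4/3) + 127)² = (-¾ + 127)² = (505/4)² = 255025/16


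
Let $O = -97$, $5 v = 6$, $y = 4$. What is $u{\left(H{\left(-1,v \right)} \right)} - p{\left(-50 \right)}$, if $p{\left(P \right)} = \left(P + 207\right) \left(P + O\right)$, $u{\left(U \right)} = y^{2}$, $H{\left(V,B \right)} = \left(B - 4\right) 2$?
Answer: $23095$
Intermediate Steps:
$v = \frac{6}{5}$ ($v = \frac{1}{5} \cdot 6 = \frac{6}{5} \approx 1.2$)
$H{\left(V,B \right)} = -8 + 2 B$ ($H{\left(V,B \right)} = \left(-4 + B\right) 2 = -8 + 2 B$)
$u{\left(U \right)} = 16$ ($u{\left(U \right)} = 4^{2} = 16$)
$p{\left(P \right)} = \left(-97 + P\right) \left(207 + P\right)$ ($p{\left(P \right)} = \left(P + 207\right) \left(P - 97\right) = \left(207 + P\right) \left(-97 + P\right) = \left(-97 + P\right) \left(207 + P\right)$)
$u{\left(H{\left(-1,v \right)} \right)} - p{\left(-50 \right)} = 16 - \left(-20079 + \left(-50\right)^{2} + 110 \left(-50\right)\right) = 16 - \left(-20079 + 2500 - 5500\right) = 16 - -23079 = 16 + 23079 = 23095$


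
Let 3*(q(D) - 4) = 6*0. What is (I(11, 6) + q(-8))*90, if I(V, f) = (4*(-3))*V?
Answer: -11520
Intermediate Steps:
q(D) = 4 (q(D) = 4 + (6*0)/3 = 4 + (1/3)*0 = 4 + 0 = 4)
I(V, f) = -12*V
(I(11, 6) + q(-8))*90 = (-12*11 + 4)*90 = (-132 + 4)*90 = -128*90 = -11520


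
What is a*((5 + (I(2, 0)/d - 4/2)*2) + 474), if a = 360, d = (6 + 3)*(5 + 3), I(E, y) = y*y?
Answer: 171000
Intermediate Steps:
I(E, y) = y²
d = 72 (d = 9*8 = 72)
a*((5 + (I(2, 0)/d - 4/2)*2) + 474) = 360*((5 + (0²/72 - 4/2)*2) + 474) = 360*((5 + (0*(1/72) - 4*½)*2) + 474) = 360*((5 + (0 - 2)*2) + 474) = 360*((5 - 2*2) + 474) = 360*((5 - 4) + 474) = 360*(1 + 474) = 360*475 = 171000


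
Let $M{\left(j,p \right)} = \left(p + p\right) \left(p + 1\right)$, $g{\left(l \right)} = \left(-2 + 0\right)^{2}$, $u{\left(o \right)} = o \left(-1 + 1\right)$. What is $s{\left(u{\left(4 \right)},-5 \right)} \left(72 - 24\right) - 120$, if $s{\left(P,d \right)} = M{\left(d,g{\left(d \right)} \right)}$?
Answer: $1800$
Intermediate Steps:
$u{\left(o \right)} = 0$ ($u{\left(o \right)} = o 0 = 0$)
$g{\left(l \right)} = 4$ ($g{\left(l \right)} = \left(-2\right)^{2} = 4$)
$M{\left(j,p \right)} = 2 p \left(1 + p\right)$
$s{\left(P,d \right)} = 40$ ($s{\left(P,d \right)} = 2 \cdot 4 \left(1 + 4\right) = 2 \cdot 4 \cdot 5 = 40$)
$s{\left(u{\left(4 \right)},-5 \right)} \left(72 - 24\right) - 120 = 40 \left(72 - 24\right) - 120 = 40 \cdot 48 - 120 = 1920 - 120 = 1800$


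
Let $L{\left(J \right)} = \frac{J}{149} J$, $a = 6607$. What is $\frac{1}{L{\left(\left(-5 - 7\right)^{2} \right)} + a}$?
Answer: $\frac{149}{1005179} \approx 0.00014823$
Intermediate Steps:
$L{\left(J \right)} = \frac{J^{2}}{149}$ ($L{\left(J \right)} = J \frac{1}{149} J = \frac{J}{149} J = \frac{J^{2}}{149}$)
$\frac{1}{L{\left(\left(-5 - 7\right)^{2} \right)} + a} = \frac{1}{\frac{\left(\left(-5 - 7\right)^{2}\right)^{2}}{149} + 6607} = \frac{1}{\frac{\left(\left(-12\right)^{2}\right)^{2}}{149} + 6607} = \frac{1}{\frac{144^{2}}{149} + 6607} = \frac{1}{\frac{1}{149} \cdot 20736 + 6607} = \frac{1}{\frac{20736}{149} + 6607} = \frac{1}{\frac{1005179}{149}} = \frac{149}{1005179}$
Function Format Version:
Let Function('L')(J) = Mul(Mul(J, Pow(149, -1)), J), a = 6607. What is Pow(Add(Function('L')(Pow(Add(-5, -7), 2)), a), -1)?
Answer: Rational(149, 1005179) ≈ 0.00014823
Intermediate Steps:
Function('L')(J) = Mul(Rational(1, 149), Pow(J, 2)) (Function('L')(J) = Mul(Mul(J, Rational(1, 149)), J) = Mul(Mul(Rational(1, 149), J), J) = Mul(Rational(1, 149), Pow(J, 2)))
Pow(Add(Function('L')(Pow(Add(-5, -7), 2)), a), -1) = Pow(Add(Mul(Rational(1, 149), Pow(Pow(Add(-5, -7), 2), 2)), 6607), -1) = Pow(Add(Mul(Rational(1, 149), Pow(Pow(-12, 2), 2)), 6607), -1) = Pow(Add(Mul(Rational(1, 149), Pow(144, 2)), 6607), -1) = Pow(Add(Mul(Rational(1, 149), 20736), 6607), -1) = Pow(Add(Rational(20736, 149), 6607), -1) = Pow(Rational(1005179, 149), -1) = Rational(149, 1005179)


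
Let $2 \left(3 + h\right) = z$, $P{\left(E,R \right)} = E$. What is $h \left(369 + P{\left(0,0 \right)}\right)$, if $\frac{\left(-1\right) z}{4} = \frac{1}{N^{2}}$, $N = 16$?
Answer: $- \frac{142065}{128} \approx -1109.9$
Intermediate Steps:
$z = - \frac{1}{64}$ ($z = - \frac{4}{16^{2}} = - \frac{4}{256} = \left(-4\right) \frac{1}{256} = - \frac{1}{64} \approx -0.015625$)
$h = - \frac{385}{128}$ ($h = -3 + \frac{1}{2} \left(- \frac{1}{64}\right) = -3 - \frac{1}{128} = - \frac{385}{128} \approx -3.0078$)
$h \left(369 + P{\left(0,0 \right)}\right) = - \frac{385 \left(369 + 0\right)}{128} = \left(- \frac{385}{128}\right) 369 = - \frac{142065}{128}$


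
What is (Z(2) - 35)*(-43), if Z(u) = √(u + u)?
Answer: 1419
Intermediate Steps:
Z(u) = √2*√u (Z(u) = √(2*u) = √2*√u)
(Z(2) - 35)*(-43) = (√2*√2 - 35)*(-43) = (2 - 35)*(-43) = -33*(-43) = 1419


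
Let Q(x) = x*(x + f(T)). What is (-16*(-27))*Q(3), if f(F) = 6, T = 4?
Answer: 11664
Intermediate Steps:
Q(x) = x*(6 + x) (Q(x) = x*(x + 6) = x*(6 + x))
(-16*(-27))*Q(3) = (-16*(-27))*(3*(6 + 3)) = 432*(3*9) = 432*27 = 11664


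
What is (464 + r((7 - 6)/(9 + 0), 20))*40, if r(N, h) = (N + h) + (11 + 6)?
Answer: 180400/9 ≈ 20044.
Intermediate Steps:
r(N, h) = 17 + N + h (r(N, h) = (N + h) + 17 = 17 + N + h)
(464 + r((7 - 6)/(9 + 0), 20))*40 = (464 + (17 + (7 - 6)/(9 + 0) + 20))*40 = (464 + (17 + 1/9 + 20))*40 = (464 + (17 + 1*(⅑) + 20))*40 = (464 + (17 + ⅑ + 20))*40 = (464 + 334/9)*40 = (4510/9)*40 = 180400/9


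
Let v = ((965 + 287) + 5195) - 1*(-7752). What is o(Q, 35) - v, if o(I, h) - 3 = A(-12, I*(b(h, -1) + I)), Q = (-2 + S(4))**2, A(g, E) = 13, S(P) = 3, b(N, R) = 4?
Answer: -14183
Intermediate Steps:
Q = 1 (Q = (-2 + 3)**2 = 1**2 = 1)
o(I, h) = 16 (o(I, h) = 3 + 13 = 16)
v = 14199 (v = (1252 + 5195) + 7752 = 6447 + 7752 = 14199)
o(Q, 35) - v = 16 - 1*14199 = 16 - 14199 = -14183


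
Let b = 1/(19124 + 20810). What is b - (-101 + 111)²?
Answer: -3993399/39934 ≈ -100.00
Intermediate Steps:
b = 1/39934 ≈ 2.5041e-5
b - (-101 + 111)² = 1/39934 - (-101 + 111)² = 1/39934 - 1*10² = 1/39934 - 1*100 = 1/39934 - 100 = -3993399/39934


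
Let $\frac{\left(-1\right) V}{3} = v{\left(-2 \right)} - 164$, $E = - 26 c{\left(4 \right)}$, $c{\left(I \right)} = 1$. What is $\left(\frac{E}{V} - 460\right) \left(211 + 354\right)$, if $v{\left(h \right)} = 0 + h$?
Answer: $- \frac{64722445}{249} \approx -2.5993 \cdot 10^{5}$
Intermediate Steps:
$v{\left(h \right)} = h$
$E = -26$ ($E = \left(-26\right) 1 = -26$)
$V = 498$ ($V = - 3 \left(-2 - 164\right) = \left(-3\right) \left(-166\right) = 498$)
$\left(\frac{E}{V} - 460\right) \left(211 + 354\right) = \left(- \frac{26}{498} - 460\right) \left(211 + 354\right) = \left(\left(-26\right) \frac{1}{498} - 460\right) 565 = \left(- \frac{13}{249} - 460\right) 565 = \left(- \frac{114553}{249}\right) 565 = - \frac{64722445}{249}$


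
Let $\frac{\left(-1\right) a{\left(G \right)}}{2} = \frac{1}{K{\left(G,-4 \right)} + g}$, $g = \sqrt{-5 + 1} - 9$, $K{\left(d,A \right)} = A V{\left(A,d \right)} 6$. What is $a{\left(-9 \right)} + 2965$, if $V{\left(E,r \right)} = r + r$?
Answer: $\frac{530535499}{178933} + \frac{4 i}{178933} \approx 2965.0 + 2.2355 \cdot 10^{-5} i$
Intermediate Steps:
$V{\left(E,r \right)} = 2 r$
$K{\left(d,A \right)} = 12 A d$ ($K{\left(d,A \right)} = A 2 d 6 = 2 A d 6 = 12 A d$)
$g = -9 + 2 i$ ($g = \sqrt{-4} - 9 = 2 i - 9 = -9 + 2 i \approx -9.0 + 2.0 i$)
$a{\left(G \right)} = - \frac{2}{-9 - 48 G + 2 i}$ ($a{\left(G \right)} = - \frac{2}{12 \left(-4\right) G - \left(9 - 2 i\right)} = - \frac{2}{- 48 G - \left(9 - 2 i\right)} = - \frac{2}{-9 - 48 G + 2 i}$)
$a{\left(-9 \right)} + 2965 = \frac{2}{9 - 2 i + 48 \left(-9\right)} + 2965 = \frac{2}{9 - 2 i - 432} + 2965 = \frac{2}{-423 - 2 i} + 2965 = 2 \frac{-423 + 2 i}{178933} + 2965 = \frac{2 \left(-423 + 2 i\right)}{178933} + 2965 = 2965 + \frac{2 \left(-423 + 2 i\right)}{178933}$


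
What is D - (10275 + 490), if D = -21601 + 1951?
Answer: -30415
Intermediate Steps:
D = -19650
D - (10275 + 490) = -19650 - (10275 + 490) = -19650 - 1*10765 = -19650 - 10765 = -30415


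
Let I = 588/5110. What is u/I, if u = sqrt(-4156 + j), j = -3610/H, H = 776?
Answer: 365*I*sqrt(156590301)/8148 ≈ 560.56*I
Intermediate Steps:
j = -1805/388 (j = -3610/776 = -3610*1/776 = -1805/388 ≈ -4.6521)
u = I*sqrt(156590301)/194 (u = sqrt(-4156 - 1805/388) = sqrt(-1614333/388) = I*sqrt(156590301)/194 ≈ 64.503*I)
I = 42/365 (I = 588*(1/5110) = 42/365 ≈ 0.11507)
u/I = (I*sqrt(156590301)/194)/(42/365) = (I*sqrt(156590301)/194)*(365/42) = 365*I*sqrt(156590301)/8148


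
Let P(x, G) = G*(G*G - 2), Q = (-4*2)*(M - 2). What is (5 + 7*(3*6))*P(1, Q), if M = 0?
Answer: 532384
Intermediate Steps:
Q = 16 (Q = (-4*2)*(0 - 2) = -8*(-2) = 16)
P(x, G) = G*(-2 + G²) (P(x, G) = G*(G² - 2) = G*(-2 + G²))
(5 + 7*(3*6))*P(1, Q) = (5 + 7*(3*6))*(16*(-2 + 16²)) = (5 + 7*18)*(16*(-2 + 256)) = (5 + 126)*(16*254) = 131*4064 = 532384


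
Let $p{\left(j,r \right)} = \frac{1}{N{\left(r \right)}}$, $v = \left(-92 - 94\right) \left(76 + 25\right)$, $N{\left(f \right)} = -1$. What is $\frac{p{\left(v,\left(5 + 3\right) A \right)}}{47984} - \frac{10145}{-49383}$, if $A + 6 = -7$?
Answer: $\frac{486748297}{2369593872} \approx 0.20541$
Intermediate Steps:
$A = -13$ ($A = -6 - 7 = -13$)
$v = -18786$ ($v = \left(-186\right) 101 = -18786$)
$p{\left(j,r \right)} = -1$ ($p{\left(j,r \right)} = \frac{1}{-1} = -1$)
$\frac{p{\left(v,\left(5 + 3\right) A \right)}}{47984} - \frac{10145}{-49383} = - \frac{1}{47984} - \frac{10145}{-49383} = \left(-1\right) \frac{1}{47984} - - \frac{10145}{49383} = - \frac{1}{47984} + \frac{10145}{49383} = \frac{486748297}{2369593872}$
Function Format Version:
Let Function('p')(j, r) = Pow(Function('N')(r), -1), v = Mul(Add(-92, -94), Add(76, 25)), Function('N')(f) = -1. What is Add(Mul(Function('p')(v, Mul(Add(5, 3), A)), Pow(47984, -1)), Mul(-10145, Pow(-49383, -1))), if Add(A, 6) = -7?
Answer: Rational(486748297, 2369593872) ≈ 0.20541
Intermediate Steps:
A = -13 (A = Add(-6, -7) = -13)
v = -18786 (v = Mul(-186, 101) = -18786)
Function('p')(j, r) = -1 (Function('p')(j, r) = Pow(-1, -1) = -1)
Add(Mul(Function('p')(v, Mul(Add(5, 3), A)), Pow(47984, -1)), Mul(-10145, Pow(-49383, -1))) = Add(Mul(-1, Pow(47984, -1)), Mul(-10145, Pow(-49383, -1))) = Add(Mul(-1, Rational(1, 47984)), Mul(-10145, Rational(-1, 49383))) = Add(Rational(-1, 47984), Rational(10145, 49383)) = Rational(486748297, 2369593872)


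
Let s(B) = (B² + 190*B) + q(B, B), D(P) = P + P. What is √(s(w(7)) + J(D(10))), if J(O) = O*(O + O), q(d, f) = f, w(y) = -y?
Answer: 2*I*√122 ≈ 22.091*I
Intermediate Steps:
D(P) = 2*P
J(O) = 2*O² (J(O) = O*(2*O) = 2*O²)
s(B) = B² + 191*B (s(B) = (B² + 190*B) + B = B² + 191*B)
√(s(w(7)) + J(D(10))) = √((-1*7)*(191 - 1*7) + 2*(2*10)²) = √(-7*(191 - 7) + 2*20²) = √(-7*184 + 2*400) = √(-1288 + 800) = √(-488) = 2*I*√122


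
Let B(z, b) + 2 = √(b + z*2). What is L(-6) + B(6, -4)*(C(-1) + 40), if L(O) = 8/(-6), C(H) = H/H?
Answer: -250/3 + 82*√2 ≈ 32.632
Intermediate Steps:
C(H) = 1
B(z, b) = -2 + √(b + 2*z) (B(z, b) = -2 + √(b + z*2) = -2 + √(b + 2*z))
L(O) = -4/3 (L(O) = 8*(-⅙) = -4/3)
L(-6) + B(6, -4)*(C(-1) + 40) = -4/3 + (-2 + √(-4 + 2*6))*(1 + 40) = -4/3 + (-2 + √(-4 + 12))*41 = -4/3 + (-2 + √8)*41 = -4/3 + (-2 + 2*√2)*41 = -4/3 + (-82 + 82*√2) = -250/3 + 82*√2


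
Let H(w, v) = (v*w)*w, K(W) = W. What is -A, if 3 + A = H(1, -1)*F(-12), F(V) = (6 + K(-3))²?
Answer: 12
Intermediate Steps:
H(w, v) = v*w²
F(V) = 9 (F(V) = (6 - 3)² = 3² = 9)
A = -12 (A = -3 - 1*1²*9 = -3 - 1*1*9 = -3 - 1*9 = -3 - 9 = -12)
-A = -1*(-12) = 12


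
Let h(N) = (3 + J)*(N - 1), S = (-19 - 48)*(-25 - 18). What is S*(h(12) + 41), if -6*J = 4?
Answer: 576200/3 ≈ 1.9207e+5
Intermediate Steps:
J = -2/3 (J = -1/6*4 = -2/3 ≈ -0.66667)
S = 2881 (S = -67*(-43) = 2881)
h(N) = -7/3 + 7*N/3 (h(N) = (3 - 2/3)*(N - 1) = 7*(-1 + N)/3 = -7/3 + 7*N/3)
S*(h(12) + 41) = 2881*((-7/3 + (7/3)*12) + 41) = 2881*((-7/3 + 28) + 41) = 2881*(77/3 + 41) = 2881*(200/3) = 576200/3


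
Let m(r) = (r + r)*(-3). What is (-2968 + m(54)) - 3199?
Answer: -6491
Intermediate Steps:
m(r) = -6*r (m(r) = (2*r)*(-3) = -6*r)
(-2968 + m(54)) - 3199 = (-2968 - 6*54) - 3199 = (-2968 - 324) - 3199 = -3292 - 3199 = -6491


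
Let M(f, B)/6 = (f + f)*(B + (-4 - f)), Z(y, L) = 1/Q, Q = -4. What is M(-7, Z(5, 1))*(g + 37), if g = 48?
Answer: -19635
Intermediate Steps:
Z(y, L) = -¼ (Z(y, L) = 1/(-4) = -¼)
M(f, B) = 12*f*(-4 + B - f) (M(f, B) = 6*((f + f)*(B + (-4 - f))) = 6*((2*f)*(-4 + B - f)) = 6*(2*f*(-4 + B - f)) = 12*f*(-4 + B - f))
M(-7, Z(5, 1))*(g + 37) = (12*(-7)*(-4 - ¼ - 1*(-7)))*(48 + 37) = (12*(-7)*(-4 - ¼ + 7))*85 = (12*(-7)*(11/4))*85 = -231*85 = -19635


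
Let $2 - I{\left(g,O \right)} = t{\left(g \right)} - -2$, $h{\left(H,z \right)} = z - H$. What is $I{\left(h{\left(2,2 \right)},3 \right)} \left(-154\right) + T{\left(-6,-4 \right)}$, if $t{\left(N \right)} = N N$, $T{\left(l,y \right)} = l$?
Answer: $-6$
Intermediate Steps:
$t{\left(N \right)} = N^{2}$
$I{\left(g,O \right)} = - g^{2}$ ($I{\left(g,O \right)} = 2 - \left(g^{2} - -2\right) = 2 - \left(g^{2} + 2\right) = 2 - \left(2 + g^{2}\right) = - g^{2}$)
$I{\left(h{\left(2,2 \right)},3 \right)} \left(-154\right) + T{\left(-6,-4 \right)} = - \left(2 - 2\right)^{2} \left(-154\right) - 6 = - 0^{2} \left(-154\right) - 6 = \left(-1\right) 0 \left(-154\right) - 6 = 0 \left(-154\right) - 6 = 0 - 6 = -6$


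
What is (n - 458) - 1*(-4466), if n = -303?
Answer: 3705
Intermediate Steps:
(n - 458) - 1*(-4466) = (-303 - 458) - 1*(-4466) = -761 + 4466 = 3705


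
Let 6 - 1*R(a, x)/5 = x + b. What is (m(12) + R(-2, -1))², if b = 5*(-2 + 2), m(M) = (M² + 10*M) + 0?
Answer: 89401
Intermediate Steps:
m(M) = M² + 10*M
b = 0 (b = 5*0 = 0)
R(a, x) = 30 - 5*x (R(a, x) = 30 - 5*(x + 0) = 30 - 5*x)
(m(12) + R(-2, -1))² = (12*(10 + 12) + (30 - 5*(-1)))² = (12*22 + (30 + 5))² = (264 + 35)² = 299² = 89401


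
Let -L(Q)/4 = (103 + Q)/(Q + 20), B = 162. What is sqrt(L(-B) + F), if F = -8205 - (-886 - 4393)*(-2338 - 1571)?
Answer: I*sqrt(104065484834)/71 ≈ 4543.5*I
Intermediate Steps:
L(Q) = -4*(103 + Q)/(20 + Q) (L(Q) = -4*(103 + Q)/(Q + 20) = -4*(103 + Q)/(20 + Q))
F = -20643816 (F = -8205 - (-5279)*(-3909) = -8205 - 1*20635611 = -8205 - 20635611 = -20643816)
sqrt(L(-B) + F) = sqrt(4*(-103 - (-1)*162)/(20 - 1*162) - 20643816) = sqrt(4*(-103 - 1*(-162))/(20 - 162) - 20643816) = sqrt(4*(-103 + 162)/(-142) - 20643816) = sqrt(4*(-1/142)*59 - 20643816) = sqrt(-118/71 - 20643816) = sqrt(-1465711054/71) = I*sqrt(104065484834)/71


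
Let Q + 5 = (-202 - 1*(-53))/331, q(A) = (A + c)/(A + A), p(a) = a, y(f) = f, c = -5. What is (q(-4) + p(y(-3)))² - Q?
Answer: 189931/21184 ≈ 8.9658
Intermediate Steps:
q(A) = (-5 + A)/(2*A) (q(A) = (A - 5)/(A + A) = (-5 + A)/((2*A)) = (-5 + A)*(1/(2*A)) = (-5 + A)/(2*A))
Q = -1804/331 (Q = -5 + (-202 - 1*(-53))/331 = -5 + (-202 + 53)*(1/331) = -5 - 149*1/331 = -5 - 149/331 = -1804/331 ≈ -5.4501)
(q(-4) + p(y(-3)))² - Q = ((½)*(-5 - 4)/(-4) - 3)² - 1*(-1804/331) = ((½)*(-¼)*(-9) - 3)² + 1804/331 = (9/8 - 3)² + 1804/331 = (-15/8)² + 1804/331 = 225/64 + 1804/331 = 189931/21184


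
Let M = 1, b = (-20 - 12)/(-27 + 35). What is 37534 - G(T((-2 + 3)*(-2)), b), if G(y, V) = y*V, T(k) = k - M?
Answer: 37522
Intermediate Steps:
b = -4 (b = -32/8 = -32*⅛ = -4)
T(k) = -1 + k (T(k) = k - 1*1 = k - 1 = -1 + k)
G(y, V) = V*y
37534 - G(T((-2 + 3)*(-2)), b) = 37534 - (-4)*(-1 + (-2 + 3)*(-2)) = 37534 - (-4)*(-1 + 1*(-2)) = 37534 - (-4)*(-1 - 2) = 37534 - (-4)*(-3) = 37534 - 1*12 = 37534 - 12 = 37522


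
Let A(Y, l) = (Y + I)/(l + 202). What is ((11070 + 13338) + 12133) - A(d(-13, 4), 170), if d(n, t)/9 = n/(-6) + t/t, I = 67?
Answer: 27186313/744 ≈ 36541.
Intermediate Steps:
d(n, t) = 9 - 3*n/2 (d(n, t) = 9*(n/(-6) + t/t) = 9*(n*(-⅙) + 1) = 9*(-n/6 + 1) = 9*(1 - n/6) = 9 - 3*n/2)
A(Y, l) = (67 + Y)/(202 + l) (A(Y, l) = (Y + 67)/(l + 202) = (67 + Y)/(202 + l))
((11070 + 13338) + 12133) - A(d(-13, 4), 170) = ((11070 + 13338) + 12133) - (67 + (9 - 3/2*(-13)))/(202 + 170) = (24408 + 12133) - (67 + (9 + 39/2))/372 = 36541 - (67 + 57/2)/372 = 36541 - 191/(372*2) = 36541 - 1*191/744 = 36541 - 191/744 = 27186313/744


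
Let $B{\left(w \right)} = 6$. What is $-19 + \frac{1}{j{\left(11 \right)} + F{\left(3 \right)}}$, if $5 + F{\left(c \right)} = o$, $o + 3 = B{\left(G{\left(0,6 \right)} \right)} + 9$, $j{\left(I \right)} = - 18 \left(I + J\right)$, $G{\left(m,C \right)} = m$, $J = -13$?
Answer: $- \frac{816}{43} \approx -18.977$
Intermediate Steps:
$j{\left(I \right)} = 234 - 18 I$ ($j{\left(I \right)} = - 18 \left(I - 13\right) = - 18 \left(-13 + I\right) = 234 - 18 I$)
$o = 12$ ($o = -3 + \left(6 + 9\right) = -3 + 15 = 12$)
$F{\left(c \right)} = 7$ ($F{\left(c \right)} = -5 + 12 = 7$)
$-19 + \frac{1}{j{\left(11 \right)} + F{\left(3 \right)}} = -19 + \frac{1}{\left(234 - 198\right) + 7} = -19 + \frac{1}{36 + 7} = -19 + \frac{1}{43} = - \frac{816}{43}$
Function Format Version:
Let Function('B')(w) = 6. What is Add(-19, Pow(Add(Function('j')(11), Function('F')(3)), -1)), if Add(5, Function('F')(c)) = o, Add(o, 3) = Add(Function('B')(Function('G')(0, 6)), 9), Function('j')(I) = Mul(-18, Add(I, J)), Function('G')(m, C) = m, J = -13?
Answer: Rational(-816, 43) ≈ -18.977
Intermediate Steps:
Function('j')(I) = Add(234, Mul(-18, I)) (Function('j')(I) = Mul(-18, Add(I, -13)) = Mul(-18, Add(-13, I)) = Add(234, Mul(-18, I)))
o = 12 (o = Add(-3, Add(6, 9)) = Add(-3, 15) = 12)
Function('F')(c) = 7 (Function('F')(c) = Add(-5, 12) = 7)
Add(-19, Pow(Add(Function('j')(11), Function('F')(3)), -1)) = Add(-19, Pow(Add(Add(234, Mul(-18, 11)), 7), -1)) = Add(-19, Pow(Add(Add(234, -198), 7), -1)) = Add(-19, Pow(Add(36, 7), -1)) = Add(-19, Pow(43, -1)) = Add(-19, Rational(1, 43)) = Rational(-816, 43)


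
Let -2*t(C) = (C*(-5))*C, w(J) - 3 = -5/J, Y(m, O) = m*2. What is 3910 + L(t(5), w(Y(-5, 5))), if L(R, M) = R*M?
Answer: 16515/4 ≈ 4128.8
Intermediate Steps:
Y(m, O) = 2*m
w(J) = 3 - 5/J
t(C) = 5*C**2/2 (t(C) = -C*(-5)*C/2 = -(-5*C)*C/2 = -(-5)*C**2/2 = 5*C**2/2)
L(R, M) = M*R
3910 + L(t(5), w(Y(-5, 5))) = 3910 + (3 - 5/(2*(-5)))*((5/2)*5**2) = 3910 + (3 - 5/(-10))*((5/2)*25) = 3910 + (3 - 5*(-1/10))*(125/2) = 3910 + (3 + 1/2)*(125/2) = 3910 + (7/2)*(125/2) = 3910 + 875/4 = 16515/4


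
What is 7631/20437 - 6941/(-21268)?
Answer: 304149325/434654116 ≈ 0.69975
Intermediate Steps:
7631/20437 - 6941/(-21268) = 7631*(1/20437) - 6941*(-1/21268) = 7631/20437 + 6941/21268 = 304149325/434654116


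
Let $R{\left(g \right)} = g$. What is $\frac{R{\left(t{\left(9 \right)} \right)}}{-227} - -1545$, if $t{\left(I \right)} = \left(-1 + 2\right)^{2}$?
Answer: $\frac{350714}{227} \approx 1545.0$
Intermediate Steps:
$t{\left(I \right)} = 1$ ($t{\left(I \right)} = 1^{2} = 1$)
$\frac{R{\left(t{\left(9 \right)} \right)}}{-227} - -1545 = 1 \frac{1}{-227} - -1545 = 1 \left(- \frac{1}{227}\right) + 1545 = - \frac{1}{227} + 1545 = \frac{350714}{227}$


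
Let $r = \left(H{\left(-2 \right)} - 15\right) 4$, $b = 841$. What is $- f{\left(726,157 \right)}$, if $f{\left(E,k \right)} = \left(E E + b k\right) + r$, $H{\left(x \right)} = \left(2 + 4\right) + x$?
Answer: $-659069$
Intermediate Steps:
$H{\left(x \right)} = 6 + x$
$r = -44$ ($r = \left(\left(6 - 2\right) - 15\right) 4 = \left(4 - 15\right) 4 = \left(-11\right) 4 = -44$)
$f{\left(E,k \right)} = -44 + E^{2} + 841 k$ ($f{\left(E,k \right)} = \left(E E + 841 k\right) - 44 = \left(E^{2} + 841 k\right) - 44 = -44 + E^{2} + 841 k$)
$- f{\left(726,157 \right)} = - (-44 + 726^{2} + 841 \cdot 157) = - (-44 + 527076 + 132037) = \left(-1\right) 659069 = -659069$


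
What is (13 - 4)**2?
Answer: 81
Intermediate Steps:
(13 - 4)**2 = 9**2 = 81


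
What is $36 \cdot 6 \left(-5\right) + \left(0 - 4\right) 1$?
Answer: $-1084$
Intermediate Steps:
$36 \cdot 6 \left(-5\right) + \left(0 - 4\right) 1 = 36 \left(-30\right) - 4 = -1080 - 4 = -1084$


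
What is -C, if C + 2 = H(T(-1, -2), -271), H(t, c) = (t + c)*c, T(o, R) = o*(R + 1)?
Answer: -73168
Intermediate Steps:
T(o, R) = o*(1 + R)
H(t, c) = c*(c + t) (H(t, c) = (c + t)*c = c*(c + t))
C = 73168 (C = -2 - 271*(-271 - (1 - 2)) = -2 - 271*(-271 - 1*(-1)) = -2 - 271*(-271 + 1) = -2 - 271*(-270) = -2 + 73170 = 73168)
-C = -1*73168 = -73168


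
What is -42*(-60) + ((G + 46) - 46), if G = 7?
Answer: 2527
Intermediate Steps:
-42*(-60) + ((G + 46) - 46) = -42*(-60) + ((7 + 46) - 46) = 2520 + (53 - 46) = 2520 + 7 = 2527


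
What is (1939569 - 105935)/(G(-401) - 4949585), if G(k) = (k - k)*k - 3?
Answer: -916817/2474794 ≈ -0.37046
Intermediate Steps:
G(k) = -3 (G(k) = 0*k - 3 = 0 - 3 = -3)
(1939569 - 105935)/(G(-401) - 4949585) = (1939569 - 105935)/(-3 - 4949585) = 1833634/(-4949588) = 1833634*(-1/4949588) = -916817/2474794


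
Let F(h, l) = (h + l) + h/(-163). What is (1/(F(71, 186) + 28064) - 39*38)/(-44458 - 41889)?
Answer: 6841285301/398599511444 ≈ 0.017163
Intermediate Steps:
F(h, l) = l + 162*h/163 (F(h, l) = (h + l) + h*(-1/163) = (h + l) - h/163 = l + 162*h/163)
(1/(F(71, 186) + 28064) - 39*38)/(-44458 - 41889) = (1/((186 + (162/163)*71) + 28064) - 39*38)/(-44458 - 41889) = (1/((186 + 11502/163) + 28064) - 1482)/(-86347) = (1/(41820/163 + 28064) - 1482)*(-1/86347) = (1/(4616252/163) - 1482)*(-1/86347) = (163/4616252 - 1482)*(-1/86347) = -6841285301/4616252*(-1/86347) = 6841285301/398599511444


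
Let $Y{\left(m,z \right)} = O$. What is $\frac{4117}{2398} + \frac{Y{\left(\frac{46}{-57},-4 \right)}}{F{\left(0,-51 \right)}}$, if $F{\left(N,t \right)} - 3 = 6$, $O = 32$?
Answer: $\frac{113789}{21582} \approx 5.2724$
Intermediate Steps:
$F{\left(N,t \right)} = 9$ ($F{\left(N,t \right)} = 3 + 6 = 9$)
$Y{\left(m,z \right)} = 32$
$\frac{4117}{2398} + \frac{Y{\left(\frac{46}{-57},-4 \right)}}{F{\left(0,-51 \right)}} = \frac{4117}{2398} + \frac{32}{9} = \frac{113789}{21582}$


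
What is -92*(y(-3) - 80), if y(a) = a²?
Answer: 6532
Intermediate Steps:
-92*(y(-3) - 80) = -92*((-3)² - 80) = -92*(9 - 80) = -92*(-71) = 6532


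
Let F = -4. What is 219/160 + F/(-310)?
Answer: 6853/4960 ≈ 1.3817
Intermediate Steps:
219/160 + F/(-310) = 219/160 - 4/(-310) = 219*(1/160) - 4*(-1/310) = 219/160 + 2/155 = 6853/4960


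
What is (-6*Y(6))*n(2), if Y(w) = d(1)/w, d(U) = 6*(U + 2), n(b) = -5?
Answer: 90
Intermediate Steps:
d(U) = 12 + 6*U (d(U) = 6*(2 + U) = 12 + 6*U)
Y(w) = 18/w (Y(w) = (12 + 6*1)/w = (12 + 6)/w = 18/w)
(-6*Y(6))*n(2) = -108/6*(-5) = -6*3*(-5) = -18*(-5) = 90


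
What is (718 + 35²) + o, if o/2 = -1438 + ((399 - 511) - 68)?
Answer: -1293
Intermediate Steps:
o = -3236 (o = 2*(-1438 + ((399 - 511) - 68)) = 2*(-1438 + (-112 - 68)) = 2*(-1438 - 180) = 2*(-1618) = -3236)
(718 + 35²) + o = (718 + 35²) - 3236 = (718 + 1225) - 3236 = 1943 - 3236 = -1293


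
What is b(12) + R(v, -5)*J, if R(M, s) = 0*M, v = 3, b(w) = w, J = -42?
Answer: 12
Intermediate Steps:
R(M, s) = 0
b(12) + R(v, -5)*J = 12 + 0*(-42) = 12 + 0 = 12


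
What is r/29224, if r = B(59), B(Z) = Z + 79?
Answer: 69/14612 ≈ 0.0047221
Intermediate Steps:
B(Z) = 79 + Z
r = 138 (r = 79 + 59 = 138)
r/29224 = 138/29224 = 138*(1/29224) = 69/14612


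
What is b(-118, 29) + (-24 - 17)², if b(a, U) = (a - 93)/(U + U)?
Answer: 97287/58 ≈ 1677.4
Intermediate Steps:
b(a, U) = (-93 + a)/(2*U) (b(a, U) = (-93 + a)/((2*U)) = (-93 + a)*(1/(2*U)) = (-93 + a)/(2*U))
b(-118, 29) + (-24 - 17)² = (½)*(-93 - 118)/29 + (-24 - 17)² = (½)*(1/29)*(-211) + (-41)² = -211/58 + 1681 = 97287/58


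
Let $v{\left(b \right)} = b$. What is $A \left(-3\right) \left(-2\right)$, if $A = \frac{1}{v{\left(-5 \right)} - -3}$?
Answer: $-3$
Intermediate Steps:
$A = - \frac{1}{2}$ ($A = \frac{1}{-5 - -3} = \frac{1}{-5 + 3} = \frac{1}{-2} = - \frac{1}{2} \approx -0.5$)
$A \left(-3\right) \left(-2\right) = \left(- \frac{1}{2}\right) \left(-3\right) \left(-2\right) = \frac{3}{2} \left(-2\right) = -3$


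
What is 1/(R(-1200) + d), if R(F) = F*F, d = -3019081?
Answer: -1/1579081 ≈ -6.3328e-7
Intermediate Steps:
R(F) = F**2
1/(R(-1200) + d) = 1/((-1200)**2 - 3019081) = 1/(1440000 - 3019081) = 1/(-1579081) = -1/1579081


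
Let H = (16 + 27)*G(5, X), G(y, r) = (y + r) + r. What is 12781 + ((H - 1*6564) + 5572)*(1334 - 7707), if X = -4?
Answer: 7156914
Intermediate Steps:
G(y, r) = y + 2*r (G(y, r) = (r + y) + r = y + 2*r)
H = -129 (H = (16 + 27)*(5 + 2*(-4)) = 43*(5 - 8) = 43*(-3) = -129)
12781 + ((H - 1*6564) + 5572)*(1334 - 7707) = 12781 + ((-129 - 1*6564) + 5572)*(1334 - 7707) = 12781 + ((-129 - 6564) + 5572)*(-6373) = 12781 + (-6693 + 5572)*(-6373) = 12781 - 1121*(-6373) = 12781 + 7144133 = 7156914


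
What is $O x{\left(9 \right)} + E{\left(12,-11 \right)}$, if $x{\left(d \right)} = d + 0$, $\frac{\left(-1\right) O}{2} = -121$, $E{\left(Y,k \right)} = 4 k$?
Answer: $2134$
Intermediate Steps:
$O = 242$ ($O = \left(-2\right) \left(-121\right) = 242$)
$x{\left(d \right)} = d$
$O x{\left(9 \right)} + E{\left(12,-11 \right)} = 242 \cdot 9 + 4 \left(-11\right) = 2178 - 44 = 2134$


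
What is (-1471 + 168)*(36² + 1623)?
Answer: -3803457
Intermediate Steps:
(-1471 + 168)*(36² + 1623) = -1303*(1296 + 1623) = -1303*2919 = -3803457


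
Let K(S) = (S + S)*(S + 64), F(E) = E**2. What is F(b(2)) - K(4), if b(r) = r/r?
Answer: -543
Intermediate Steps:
b(r) = 1
K(S) = 2*S*(64 + S) (K(S) = (2*S)*(64 + S) = 2*S*(64 + S))
F(b(2)) - K(4) = 1**2 - 2*4*(64 + 4) = 1 - 2*4*68 = 1 - 1*544 = 1 - 544 = -543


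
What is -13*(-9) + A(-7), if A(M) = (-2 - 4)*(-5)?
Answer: 147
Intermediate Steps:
A(M) = 30 (A(M) = -6*(-5) = 30)
-13*(-9) + A(-7) = -13*(-9) + 30 = 117 + 30 = 147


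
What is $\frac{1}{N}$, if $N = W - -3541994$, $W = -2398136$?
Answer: $\frac{1}{1143858} \approx 8.7423 \cdot 10^{-7}$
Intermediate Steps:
$N = 1143858$ ($N = -2398136 - -3541994 = -2398136 + 3541994 = 1143858$)
$\frac{1}{N} = \frac{1}{1143858}$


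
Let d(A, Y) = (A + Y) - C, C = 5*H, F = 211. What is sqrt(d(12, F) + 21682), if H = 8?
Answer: sqrt(21865) ≈ 147.87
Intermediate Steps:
C = 40 (C = 5*8 = 40)
d(A, Y) = -40 + A + Y (d(A, Y) = (A + Y) - 1*40 = (A + Y) - 40 = -40 + A + Y)
sqrt(d(12, F) + 21682) = sqrt((-40 + 12 + 211) + 21682) = sqrt(183 + 21682) = sqrt(21865)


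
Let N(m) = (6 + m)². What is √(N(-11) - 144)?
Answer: I*√119 ≈ 10.909*I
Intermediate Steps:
√(N(-11) - 144) = √((6 - 11)² - 144) = √((-5)² - 144) = √(25 - 144) = √(-119) = I*√119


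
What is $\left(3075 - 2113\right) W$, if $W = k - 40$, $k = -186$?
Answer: $-217412$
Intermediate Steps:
$W = -226$ ($W = -186 - 40 = -226$)
$\left(3075 - 2113\right) W = \left(3075 - 2113\right) \left(-226\right) = 962 \left(-226\right) = -217412$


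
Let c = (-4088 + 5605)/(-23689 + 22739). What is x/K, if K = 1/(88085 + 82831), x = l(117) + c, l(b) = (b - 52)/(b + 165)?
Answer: -5213564692/22325 ≈ -2.3353e+5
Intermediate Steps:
l(b) = (-52 + b)/(165 + b)
c = -1517/950 (c = 1517/(-950) = 1517*(-1/950) = -1517/950 ≈ -1.5968)
x = -91511/66975 (x = (-52 + 117)/(165 + 117) - 1517/950 = 65/282 - 1517/950 = -91511/66975 ≈ -1.3663)
K = 1/170916 ≈ 5.8508e-6
x/K = -91511/(66975*1/170916) = -91511/66975*170916 = -5213564692/22325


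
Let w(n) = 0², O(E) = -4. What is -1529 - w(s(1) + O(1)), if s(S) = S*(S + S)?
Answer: -1529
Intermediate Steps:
s(S) = 2*S² (s(S) = S*(2*S) = 2*S²)
w(n) = 0
-1529 - w(s(1) + O(1)) = -1529 - 1*0 = -1529 + 0 = -1529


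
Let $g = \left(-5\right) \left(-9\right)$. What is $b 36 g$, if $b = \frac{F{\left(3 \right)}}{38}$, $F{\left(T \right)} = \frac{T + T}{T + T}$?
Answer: $\frac{810}{19} \approx 42.632$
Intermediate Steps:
$F{\left(T \right)} = 1$ ($F{\left(T \right)} = \frac{2 T}{2 T} = 2 T \frac{1}{2 T} = 1$)
$b = \frac{1}{38}$ ($b = 1 \cdot \frac{1}{38} = \frac{1}{38} \approx 0.026316$)
$g = 45$
$b 36 g = \frac{1}{38} \cdot 36 \cdot 45 = \frac{18}{19} \cdot 45 = \frac{810}{19}$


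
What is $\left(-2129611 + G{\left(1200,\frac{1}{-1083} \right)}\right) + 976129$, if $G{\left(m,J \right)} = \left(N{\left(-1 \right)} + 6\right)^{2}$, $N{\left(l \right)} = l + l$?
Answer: $-1153466$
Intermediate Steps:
$N{\left(l \right)} = 2 l$
$G{\left(m,J \right)} = 16$ ($G{\left(m,J \right)} = \left(2 \left(-1\right) + 6\right)^{2} = \left(-2 + 6\right)^{2} = 4^{2} = 16$)
$\left(-2129611 + G{\left(1200,\frac{1}{-1083} \right)}\right) + 976129 = \left(-2129611 + 16\right) + 976129 = -2129595 + 976129 = -1153466$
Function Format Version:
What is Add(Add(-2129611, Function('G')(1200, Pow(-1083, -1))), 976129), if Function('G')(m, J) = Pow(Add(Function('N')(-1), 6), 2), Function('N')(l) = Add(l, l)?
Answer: -1153466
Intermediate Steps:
Function('N')(l) = Mul(2, l)
Function('G')(m, J) = 16 (Function('G')(m, J) = Pow(Add(Mul(2, -1), 6), 2) = Pow(Add(-2, 6), 2) = Pow(4, 2) = 16)
Add(Add(-2129611, Function('G')(1200, Pow(-1083, -1))), 976129) = Add(Add(-2129611, 16), 976129) = Add(-2129595, 976129) = -1153466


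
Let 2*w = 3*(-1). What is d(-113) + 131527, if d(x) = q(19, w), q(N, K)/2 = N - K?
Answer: 131568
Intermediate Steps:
w = -3/2 (w = (3*(-1))/2 = (½)*(-3) = -3/2 ≈ -1.5000)
q(N, K) = -2*K + 2*N (q(N, K) = 2*(N - K) = -2*K + 2*N)
d(x) = 41 (d(x) = -2*(-3/2) + 2*19 = 3 + 38 = 41)
d(-113) + 131527 = 41 + 131527 = 131568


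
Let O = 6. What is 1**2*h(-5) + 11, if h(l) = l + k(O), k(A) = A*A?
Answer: 42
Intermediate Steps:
k(A) = A**2
h(l) = 36 + l (h(l) = l + 6**2 = l + 36 = 36 + l)
1**2*h(-5) + 11 = 1**2*(36 - 5) + 11 = 1*31 + 11 = 31 + 11 = 42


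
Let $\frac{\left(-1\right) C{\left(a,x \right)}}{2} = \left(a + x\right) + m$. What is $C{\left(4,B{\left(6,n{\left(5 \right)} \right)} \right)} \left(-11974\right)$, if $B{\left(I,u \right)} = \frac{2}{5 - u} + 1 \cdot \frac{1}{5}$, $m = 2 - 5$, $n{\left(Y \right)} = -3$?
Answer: $\frac{173623}{5} \approx 34725.0$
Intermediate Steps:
$m = -3$ ($m = 2 - 5 = -3$)
$B{\left(I,u \right)} = \frac{1}{5} + \frac{2}{5 - u}$ ($B{\left(I,u \right)} = \frac{2}{5 - u} + 1 \cdot \frac{1}{5} = \frac{2}{5 - u} + \frac{1}{5} = \frac{1}{5} + \frac{2}{5 - u}$)
$C{\left(a,x \right)} = 6 - 2 a - 2 x$ ($C{\left(a,x \right)} = - 2 \left(\left(a + x\right) - 3\right) = - 2 \left(-3 + a + x\right) = 6 - 2 a - 2 x$)
$C{\left(4,B{\left(6,n{\left(5 \right)} \right)} \right)} \left(-11974\right) = \left(6 - 8 - 2 \frac{-15 - 3}{5 \left(-5 - 3\right)}\right) \left(-11974\right) = \left(6 - 8 - 2 \cdot \frac{1}{5} \frac{1}{-8} \left(-18\right)\right) \left(-11974\right) = \left(6 - 8 - 2 \cdot \frac{1}{5} \left(- \frac{1}{8}\right) \left(-18\right)\right) \left(-11974\right) = \left(6 - 8 - \frac{9}{10}\right) \left(-11974\right) = \left(- \frac{29}{10}\right) \left(-11974\right) = \frac{173623}{5}$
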